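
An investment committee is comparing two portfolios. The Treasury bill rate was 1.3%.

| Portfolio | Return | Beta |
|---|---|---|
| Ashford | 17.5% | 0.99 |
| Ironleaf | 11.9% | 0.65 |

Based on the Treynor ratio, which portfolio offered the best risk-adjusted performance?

Ashford: Treynor = (17.5% − 1.3%) / 0.99 = 16.364
Ironleaf: Treynor = (11.9% − 1.3%) / 0.65 = 16.308
Highest: Ashford (16.364).

Ashford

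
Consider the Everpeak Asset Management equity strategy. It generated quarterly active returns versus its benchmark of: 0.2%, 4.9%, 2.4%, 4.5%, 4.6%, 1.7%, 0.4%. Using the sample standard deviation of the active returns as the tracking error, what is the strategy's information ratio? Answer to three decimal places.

r̄ = (0.2 + 4.9 + 2.4 + 4.5 + 4.6 + 1.7 + 0.4) / 7 = 18.70 / 7 = 2.6714%
Σ(r − r̄)² = (0.2 − 2.6714)² + (4.9 − 2.6714)² + (2.4 − 2.6714)² + … = 24.3143
sample σ = √(24.3143 / 6) = √4.0524 = 2.0131%
IR = r̄ / tracking error = 2.6714 / 2.0131 = 1.3270

1.327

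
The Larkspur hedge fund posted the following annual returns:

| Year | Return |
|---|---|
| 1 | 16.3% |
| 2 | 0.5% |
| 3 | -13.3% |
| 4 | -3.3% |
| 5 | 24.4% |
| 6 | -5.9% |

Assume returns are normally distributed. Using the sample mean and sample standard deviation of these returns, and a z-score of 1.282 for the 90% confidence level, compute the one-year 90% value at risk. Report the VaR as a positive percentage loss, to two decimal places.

15.24

r̄ = (16.3 + 0.5 − 13.3 − 3.3 + 24.4 − 5.9) / 6 = 3.1167%
Sample σ = √[Σ(r − r̄)² / 5] = √[1025.6083 / 5] = √205.1217 = 14.3221%
VaR = −(r̄ − z·σ) = −(3.1167 − 1.282 × 14.3221) = −(-15.2442) = 15.2442%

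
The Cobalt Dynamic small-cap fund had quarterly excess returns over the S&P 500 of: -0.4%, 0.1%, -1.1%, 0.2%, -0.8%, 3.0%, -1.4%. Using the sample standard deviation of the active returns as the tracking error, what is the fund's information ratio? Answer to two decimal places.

r̄ = (-0.4 + 0.1 − 1.1 + 0.2 − 0.8 + 3 − 1.4) / 7 = -0.40 / 7 = -0.0571%
Σ(r − r̄)² = 12.9971; sample σ = √(12.9971/6) = 1.4718%
IR = r̄ / tracking error = -0.0571 / 1.4718 = -0.0388

-0.04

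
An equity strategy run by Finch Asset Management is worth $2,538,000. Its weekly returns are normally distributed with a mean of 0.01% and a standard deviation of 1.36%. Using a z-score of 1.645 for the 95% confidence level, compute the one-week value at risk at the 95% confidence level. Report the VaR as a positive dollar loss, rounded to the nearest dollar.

Return at the 95% tail: μ − z·σ = 0.01% − 1.645 × 1.36% = 0.01 − 2.2372 = -2.2272%
VaR = −(-2.2272%) × $2,538,000 = 2.2272% × $2,538,000 = $56,526

$56,526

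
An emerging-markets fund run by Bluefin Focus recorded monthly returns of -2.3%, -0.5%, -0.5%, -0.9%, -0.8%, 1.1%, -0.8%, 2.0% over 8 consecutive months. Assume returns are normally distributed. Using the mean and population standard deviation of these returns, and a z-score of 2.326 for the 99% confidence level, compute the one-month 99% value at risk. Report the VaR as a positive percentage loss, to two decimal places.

Mean return r̄ = -2.70 / 8 = -0.3375%
Σ(r − r̄)² = (-2.3 − (-0.3375))² + (-0.5 − (-0.3375))² + … = 12.1788
population σ = √(12.1788 / 8) = √1.5224 = 1.2339%
VaR = −(r̄ − z·σ) = −(-0.3375 − 2.326 × 1.2339) = −(-3.2076) = 3.2076%

3.21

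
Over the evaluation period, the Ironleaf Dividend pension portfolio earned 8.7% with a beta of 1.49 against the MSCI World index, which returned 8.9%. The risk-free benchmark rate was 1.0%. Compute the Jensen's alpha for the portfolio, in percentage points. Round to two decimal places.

CAPM expected return = Rf + β(Rm − Rf) = 1.0% + 1.49 × (8.9% − 1.0%) = 1 + 1.49 × 7.90 = 12.7710%
Jensen's α = Rp − E[R] = 8.7% − 12.7710% = -4.0710

-4.07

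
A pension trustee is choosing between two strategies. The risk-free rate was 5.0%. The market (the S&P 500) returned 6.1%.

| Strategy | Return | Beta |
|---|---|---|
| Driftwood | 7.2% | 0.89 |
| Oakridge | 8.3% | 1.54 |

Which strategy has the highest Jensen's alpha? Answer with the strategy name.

Oakridge

Driftwood: α = 7.2% − [5.0% + 0.89 × (6.1% − 5.0%)] = 1.221
Oakridge: α = 8.3% − [5.0% + 1.54 × (6.1% − 5.0%)] = 1.606
Highest: Oakridge (1.606).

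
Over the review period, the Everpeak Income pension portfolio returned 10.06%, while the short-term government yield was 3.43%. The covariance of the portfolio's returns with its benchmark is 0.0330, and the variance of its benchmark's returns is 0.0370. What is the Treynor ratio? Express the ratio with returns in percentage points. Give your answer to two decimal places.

β = Cov / Var = 0.0330 / 0.0370 = 0.8919
Treynor = (Rp − Rf) / β = (10.06% − 3.43%) / 0.8919 = 6.63 / 0.8919 = 7.4336

7.43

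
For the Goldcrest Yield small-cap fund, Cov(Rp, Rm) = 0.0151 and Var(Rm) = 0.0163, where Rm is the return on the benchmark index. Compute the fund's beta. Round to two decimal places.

β = Cov(Rp, Rm) / Var(Rm) = 0.0151 / 0.0163 = 0.9264

0.93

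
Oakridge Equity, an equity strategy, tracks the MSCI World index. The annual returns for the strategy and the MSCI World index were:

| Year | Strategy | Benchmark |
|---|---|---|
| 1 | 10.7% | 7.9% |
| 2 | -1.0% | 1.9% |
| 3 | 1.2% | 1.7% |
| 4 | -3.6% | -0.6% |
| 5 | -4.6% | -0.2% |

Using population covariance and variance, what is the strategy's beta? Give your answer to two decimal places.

r̄p = 0.5400%,  r̄m = 2.1400%
Cov = Σ(rp − r̄p)(rm − r̄m) / 5 = 16.3944
Var(rm) = Σ(rm − r̄m)² / 5 = 9.2824
β = Cov / Var = 16.3944 / 9.2824 = 1.7662

1.77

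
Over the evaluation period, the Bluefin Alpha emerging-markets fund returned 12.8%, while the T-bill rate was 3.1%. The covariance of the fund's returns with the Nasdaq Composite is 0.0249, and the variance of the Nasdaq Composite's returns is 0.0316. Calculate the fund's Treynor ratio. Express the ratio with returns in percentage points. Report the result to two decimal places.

β = Cov / Var = 0.0249 / 0.0316 = 0.7880
Treynor = (Rp − Rf) / β = (12.8% − 3.1%) / 0.7880 = 9.70 / 0.7880 = 12.3096

12.31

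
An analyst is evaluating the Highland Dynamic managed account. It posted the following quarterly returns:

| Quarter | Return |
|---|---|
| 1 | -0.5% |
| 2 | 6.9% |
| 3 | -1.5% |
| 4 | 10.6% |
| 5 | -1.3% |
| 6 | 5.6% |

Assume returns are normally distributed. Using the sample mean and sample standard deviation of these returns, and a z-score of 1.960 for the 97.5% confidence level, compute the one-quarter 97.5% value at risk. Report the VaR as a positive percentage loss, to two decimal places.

μ = (-0.5 + 6.9 − 1.5 + 10.6 − 1.3 + 5.6) / 6 = 3.3000%
Sample std dev = √[130.1800 / 5] = 5.1025%
VaR = −(μ − z·σ) = −(3.3000 − 1.960 × 5.1025) = −(-6.7009) = 6.7009%

6.70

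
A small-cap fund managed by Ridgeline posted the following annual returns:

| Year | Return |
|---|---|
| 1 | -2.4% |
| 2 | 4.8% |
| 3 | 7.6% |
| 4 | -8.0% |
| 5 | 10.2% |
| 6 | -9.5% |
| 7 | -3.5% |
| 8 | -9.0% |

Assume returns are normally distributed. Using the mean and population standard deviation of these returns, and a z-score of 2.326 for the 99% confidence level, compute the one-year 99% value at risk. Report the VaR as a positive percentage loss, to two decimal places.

Mean return r̄ = -9.80 / 8 = -1.2250%
Σ(r − r̄)² = (-2.4 − (-1.2250))² + (4.8 − (-1.2250))² + (7.6 − (-1.2250))² + … = 426.0950
population σ = √(426.0950 / 8) = √53.2619 = 7.2981%
VaR = −(r̄ − z·σ) = −(-1.2250 − 2.326 × 7.2981) = −(-18.2004) = 18.2004%

18.20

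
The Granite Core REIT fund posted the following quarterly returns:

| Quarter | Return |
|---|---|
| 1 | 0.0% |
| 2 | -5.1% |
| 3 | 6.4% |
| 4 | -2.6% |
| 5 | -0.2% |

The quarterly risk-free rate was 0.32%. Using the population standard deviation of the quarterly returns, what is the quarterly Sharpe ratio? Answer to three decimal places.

μ = (0 − 5.1 + 6.4 − 2.6 − 0.2) / 5 = -0.3000%
Σ(r − μ)² = (0 − (-0.3000))² + (-5.1 − (-0.3000))² + (6.4 − (-0.3000))² + … = 73.3200
σ = √[73.3200 / 5] = 3.8294%
Sharpe = (μ − rf) / σ = (-0.3000 − 0.32) / 3.8294 = -0.6200 / 3.8294 = -0.1619

-0.162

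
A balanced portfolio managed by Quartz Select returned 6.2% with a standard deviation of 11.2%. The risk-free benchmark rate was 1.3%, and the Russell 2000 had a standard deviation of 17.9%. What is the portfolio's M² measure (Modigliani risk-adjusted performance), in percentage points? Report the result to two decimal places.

9.13

Sharpe = (Rp − Rf) / σp = (6.2% − 1.3%) / 11.2% = 0.4375
M² = Rf + Sharpe × σm = 1.3% + 0.4375 × 17.9% = 9.1313%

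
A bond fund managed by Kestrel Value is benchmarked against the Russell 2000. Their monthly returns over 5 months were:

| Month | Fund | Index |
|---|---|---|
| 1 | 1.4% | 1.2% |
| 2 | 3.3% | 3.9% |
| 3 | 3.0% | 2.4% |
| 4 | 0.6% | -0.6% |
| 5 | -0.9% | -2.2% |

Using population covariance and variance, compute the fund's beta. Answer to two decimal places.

r̄p = 1.4800%,  r̄m = 0.9400%
Cov = Σ(rp − r̄p)(rm − r̄m) / 5 = 3.2828
Var(rm) = Σ(rm − r̄m)² / 5 = 4.6384
β = Cov / Var = 3.2828 / 4.6384 = 0.7077

0.71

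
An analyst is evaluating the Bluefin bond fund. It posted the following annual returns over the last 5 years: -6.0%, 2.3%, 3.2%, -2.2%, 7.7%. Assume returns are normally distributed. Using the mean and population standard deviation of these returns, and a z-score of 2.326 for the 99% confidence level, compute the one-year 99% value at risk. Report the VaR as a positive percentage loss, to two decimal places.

r̄ = (-6 + 2.3 + 3.2 − 2.2 + 7.7) / 5 = 1.0000%
Σ(r − r̄)² = 110.6600; population σ = √(110.6600/5) = 4.7045%
VaR = −(r̄ − z·σ) = −(1.0000 − 2.326 × 4.7045) = −(-9.9427) = 9.9427%

9.94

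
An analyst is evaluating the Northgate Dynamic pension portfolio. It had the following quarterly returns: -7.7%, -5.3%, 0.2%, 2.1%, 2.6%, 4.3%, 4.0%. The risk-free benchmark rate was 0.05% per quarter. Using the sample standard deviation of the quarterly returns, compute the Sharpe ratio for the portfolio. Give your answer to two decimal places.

0.00

Mean return r̄ = 0.20 / 7 = 0.0286%
Σ(r − r̄)² = 133.0743; sample σ = √(133.0743/6) = 4.7095%
Sharpe = (r̄ − rf) / σ = (0.0286 − 0.05) / 4.7095 = -0.0214 / 4.7095 = -0.0045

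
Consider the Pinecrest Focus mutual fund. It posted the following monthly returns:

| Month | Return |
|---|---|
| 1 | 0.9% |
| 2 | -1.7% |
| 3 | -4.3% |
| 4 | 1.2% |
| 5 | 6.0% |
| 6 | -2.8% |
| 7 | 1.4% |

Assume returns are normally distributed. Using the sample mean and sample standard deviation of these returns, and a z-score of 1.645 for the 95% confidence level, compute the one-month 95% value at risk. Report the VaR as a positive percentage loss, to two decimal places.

r̄ = (0.9 − 1.7 − 4.3 + 1.2 + 6 − 2.8 + 1.4) / 7 = 0.1000%
Sample std dev = √[69.3600 / 6] = 3.4000%
VaR = −(r̄ − z·σ) = −(0.1000 − 1.645 × 3.4000) = −(-5.4930) = 5.4930%

5.49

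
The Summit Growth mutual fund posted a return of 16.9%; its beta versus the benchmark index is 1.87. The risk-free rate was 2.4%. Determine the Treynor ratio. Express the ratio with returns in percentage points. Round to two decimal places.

Treynor = (Rp − Rf) / β = (16.9% − 2.4%) / 1.87 = 14.50 / 1.87 = 7.7540

7.75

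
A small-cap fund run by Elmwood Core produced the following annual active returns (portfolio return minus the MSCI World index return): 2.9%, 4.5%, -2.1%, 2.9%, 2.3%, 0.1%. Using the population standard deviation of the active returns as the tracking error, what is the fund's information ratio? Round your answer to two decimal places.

0.82

r̄ = (2.9 + 4.5 − 2.1 + 2.9 + 2.3 + 0.1) / 6 = 10.60 / 6 = 1.7667%
Σ(r − r̄)² = (2.9 − 1.7667)² + (4.5 − 1.7667)² + … = 28.0533
population σ = √(28.0533 / 6) = √4.6756 = 2.1623%
IR = r̄ / tracking error = 1.7667 / 2.1623 = 0.8170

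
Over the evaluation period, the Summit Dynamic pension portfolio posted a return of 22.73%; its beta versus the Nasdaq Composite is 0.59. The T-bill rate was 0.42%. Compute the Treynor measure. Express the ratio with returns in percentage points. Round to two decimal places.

Treynor = (Rp − Rf) / β = (22.73% − 0.42%) / 0.59 = 22.31 / 0.59 = 37.8136

37.81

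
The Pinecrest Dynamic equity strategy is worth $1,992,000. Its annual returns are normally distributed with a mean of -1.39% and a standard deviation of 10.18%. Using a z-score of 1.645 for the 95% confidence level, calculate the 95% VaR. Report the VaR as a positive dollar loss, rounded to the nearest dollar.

Return at the 95% tail: μ − z·σ = -1.39% − 1.645 × 10.18% = -1.39 − 16.7461 = -18.1361%
VaR = −(-18.1361%) × $1,992,000 = 18.1361% × $1,992,000 = $361,271

$361,271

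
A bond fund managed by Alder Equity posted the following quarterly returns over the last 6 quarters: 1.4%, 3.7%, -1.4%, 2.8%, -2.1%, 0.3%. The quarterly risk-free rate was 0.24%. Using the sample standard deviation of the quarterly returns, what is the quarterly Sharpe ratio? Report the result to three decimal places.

μ = (1.4 + 3.7 − 1.4 + 2.8 − 2.1 + 0.3) / 6 = 4.70 / 6 = 0.7833%
Σ(r − μ)² = (1.4 − 0.7833)² + (3.7 − 0.7833)² + (-1.4 − 0.7833)² + … = 26.2683
σ = √[26.2683 / 5] = 2.2921%
Sharpe = (μ − rf) / σ = (0.7833 − 0.24) / 2.2921 = 0.5433 / 2.2921 = 0.2370

0.237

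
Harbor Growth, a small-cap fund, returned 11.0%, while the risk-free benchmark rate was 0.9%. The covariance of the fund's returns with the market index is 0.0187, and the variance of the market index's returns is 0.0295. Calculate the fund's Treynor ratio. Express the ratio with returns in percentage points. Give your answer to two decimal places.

β = Cov / Var = 0.0187 / 0.0295 = 0.6339
Treynor = (Rp − Rf) / β = (11.0% − 0.9%) / 0.6339 = 10.10 / 0.6339 = 15.9331

15.93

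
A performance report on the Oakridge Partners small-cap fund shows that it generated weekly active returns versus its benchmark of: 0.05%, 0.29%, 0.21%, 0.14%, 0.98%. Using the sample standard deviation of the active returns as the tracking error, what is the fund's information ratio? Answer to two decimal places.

0.90

r̄ = (0.05 + 0.29 + 0.21 + 0.14 + 0.98) / 5 = 0.3340%
Σ(r − r̄)² = 0.5529; sample σ = √(0.5529/4) = 0.3718%
IR = r̄ / tracking error = 0.3340 / 0.3718 = 0.8983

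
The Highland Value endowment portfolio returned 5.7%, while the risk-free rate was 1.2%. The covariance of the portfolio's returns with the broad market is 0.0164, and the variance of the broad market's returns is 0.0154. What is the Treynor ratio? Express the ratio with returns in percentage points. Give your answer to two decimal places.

β = Cov / Var = 0.0164 / 0.0154 = 1.0649
Treynor = (Rp − Rf) / β = (5.7% − 1.2%) / 1.0649 = 4.50 / 1.0649 = 4.2257

4.23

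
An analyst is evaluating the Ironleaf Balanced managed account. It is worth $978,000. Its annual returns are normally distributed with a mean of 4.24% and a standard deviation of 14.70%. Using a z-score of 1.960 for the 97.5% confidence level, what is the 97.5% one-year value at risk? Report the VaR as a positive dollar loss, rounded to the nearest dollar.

Return at the 97.5% tail: μ − z·σ = 4.24% − 1.960 × 14.70% = 4.24 − 28.8120 = -24.5720%
VaR = −(-24.5720%) × $978,000 = 24.5720% × $978,000 = $240,314

$240,314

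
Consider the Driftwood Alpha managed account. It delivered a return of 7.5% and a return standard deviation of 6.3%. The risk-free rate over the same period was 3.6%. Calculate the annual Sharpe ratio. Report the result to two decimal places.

Sharpe = (Rp − Rf) / σp = (7.5% − 3.6%) / 6.3% = 3.90% / 6.3% = 0.6190

0.62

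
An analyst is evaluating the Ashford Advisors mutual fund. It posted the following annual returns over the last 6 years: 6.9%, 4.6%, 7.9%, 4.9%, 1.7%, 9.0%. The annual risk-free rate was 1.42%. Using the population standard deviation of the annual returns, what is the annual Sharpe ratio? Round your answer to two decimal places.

Mean return μ = 35.00 / 6 = 5.8333%
Σ(r − μ)² = 34.9133; population σ = √(34.9133/6) = 2.4122%
Sharpe = (μ − rf) / σ = (5.8333 − 1.42) / 2.4122 = 4.4133 / 2.4122 = 1.8296

1.83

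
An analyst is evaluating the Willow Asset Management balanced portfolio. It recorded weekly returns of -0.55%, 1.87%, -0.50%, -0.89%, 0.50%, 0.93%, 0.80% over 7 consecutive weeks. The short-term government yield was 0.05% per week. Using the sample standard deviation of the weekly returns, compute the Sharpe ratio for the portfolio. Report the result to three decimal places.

0.260

Mean return r̄ = 2.160 / 7 = 0.3086%
Sample std dev = √[5.9299 / 6] = 0.9941%
Sharpe = (r̄ − rf) / σ = (0.3086 − 0.05) / 0.9941 = 0.2586 / 0.9941 = 0.2601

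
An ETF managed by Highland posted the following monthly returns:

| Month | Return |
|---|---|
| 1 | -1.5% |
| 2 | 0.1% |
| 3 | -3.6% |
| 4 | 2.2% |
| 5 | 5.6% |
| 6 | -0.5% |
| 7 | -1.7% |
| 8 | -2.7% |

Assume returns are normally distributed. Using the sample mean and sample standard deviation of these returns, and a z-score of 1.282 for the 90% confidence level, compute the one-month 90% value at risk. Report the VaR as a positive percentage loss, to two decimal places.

μ = (-1.5 + 0.1 − 3.6 + 2.2 + 5.6 − 0.5 − 1.7 − 2.7) / 8 = -2.10 / 8 = -0.2625%
Sample std dev = √[61.2988 / 7] = 2.9592%
VaR = −(μ − z·σ) = −(-0.2625 − 1.282 × 2.9592) = −(-4.0562) = 4.0562%

4.06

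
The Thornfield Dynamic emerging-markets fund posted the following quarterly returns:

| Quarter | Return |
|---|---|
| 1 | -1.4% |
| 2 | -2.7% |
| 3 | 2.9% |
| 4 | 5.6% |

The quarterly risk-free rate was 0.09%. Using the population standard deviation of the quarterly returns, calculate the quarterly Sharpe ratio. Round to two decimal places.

Mean return r̄ = 4.40 / 4 = 1.1000%
Population σ = √[Σ(r − r̄)² / 4] = √[44.1800 / 4] = √11.0450 = 3.3234%
Sharpe = (r̄ − rf) / σ = (1.1000 − 0.09) / 3.3234 = 1.0100 / 3.3234 = 0.3039

0.30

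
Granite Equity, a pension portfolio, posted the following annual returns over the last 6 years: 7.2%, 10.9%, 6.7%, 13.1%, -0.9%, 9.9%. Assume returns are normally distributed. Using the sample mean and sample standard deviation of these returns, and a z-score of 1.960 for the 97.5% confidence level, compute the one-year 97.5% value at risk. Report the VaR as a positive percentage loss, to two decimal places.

Mean return μ = 46.90 / 6 = 7.8167%
Σ(r − μ)² = 119.3683; sample σ = √(119.3683/5) = 4.8861%
VaR = −(μ − z·σ) = −(7.8167 − 1.960 × 4.8861) = −(-1.7601) = 1.7601%

1.76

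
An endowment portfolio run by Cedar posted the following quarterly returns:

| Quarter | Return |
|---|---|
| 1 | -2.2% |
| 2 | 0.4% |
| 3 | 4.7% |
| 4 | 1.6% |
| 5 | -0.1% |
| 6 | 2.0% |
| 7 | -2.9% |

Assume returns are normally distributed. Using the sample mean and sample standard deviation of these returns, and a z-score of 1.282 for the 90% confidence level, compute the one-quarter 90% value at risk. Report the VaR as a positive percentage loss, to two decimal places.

2.82

Mean return r̄ = 3.50 / 7 = 0.5000%
Σ(r − r̄)² = 40.3200; sample σ = √(40.3200/6) = 2.5923%
VaR = −(r̄ − z·σ) = −(0.5000 − 1.282 × 2.5923) = −(-2.8233) = 2.8233%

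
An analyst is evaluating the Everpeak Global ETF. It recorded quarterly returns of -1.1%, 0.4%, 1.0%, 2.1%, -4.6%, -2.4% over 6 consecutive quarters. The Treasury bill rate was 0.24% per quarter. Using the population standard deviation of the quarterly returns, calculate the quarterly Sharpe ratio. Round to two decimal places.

Mean return μ = -4.60 / 6 = -0.7667%
Σ(r − μ)² = 30.1733; population σ = √(30.1733/6) = 2.2425%
Sharpe = (μ − rf) / σ = (-0.7667 − 0.24) / 2.2425 = -1.0067 / 2.2425 = -0.4489

-0.45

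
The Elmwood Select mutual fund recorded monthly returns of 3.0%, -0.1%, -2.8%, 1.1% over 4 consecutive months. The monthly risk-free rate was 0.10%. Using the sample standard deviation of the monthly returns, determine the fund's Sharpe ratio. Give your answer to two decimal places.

0.08

μ = (3 − 0.1 − 2.8 + 1.1) / 4 = 0.3000%
Sample std dev = √[17.7000 / 3] = 2.4290%
Sharpe = (μ − rf) / σ = (0.3000 − 0.1) / 2.4290 = 0.2000 / 2.4290 = 0.0823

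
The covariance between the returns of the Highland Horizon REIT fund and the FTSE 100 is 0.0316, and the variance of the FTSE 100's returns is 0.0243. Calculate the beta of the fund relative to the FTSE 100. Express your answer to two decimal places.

β = Cov(Rp, Rm) / Var(Rm) = 0.0316 / 0.0243 = 1.3004

1.30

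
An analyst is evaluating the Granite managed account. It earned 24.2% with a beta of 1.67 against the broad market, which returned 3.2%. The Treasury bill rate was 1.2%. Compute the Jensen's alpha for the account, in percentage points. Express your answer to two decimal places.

19.66

CAPM expected return = Rf + β(Rm − Rf) = 1.2% + 1.67 × (3.2% − 1.2%) = 1.2 + 1.67 × 2.00 = 4.5400%
Jensen's α = Rp − E[R] = 24.2% − 4.5400% = 19.6600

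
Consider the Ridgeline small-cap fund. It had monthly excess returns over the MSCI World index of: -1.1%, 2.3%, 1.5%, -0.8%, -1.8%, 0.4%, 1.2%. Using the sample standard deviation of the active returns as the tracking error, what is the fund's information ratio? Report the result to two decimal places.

0.16

r̄ = (-1.1 + 2.3 + 1.5 − 0.8 − 1.8 + 0.4 + 1.2) / 7 = 1.70 / 7 = 0.2429%
Σ(r − r̄)² = (-1.1 − 0.2429)² + (2.3 − 0.2429)² + (1.5 − 0.2429)² + … = 13.8171
σ = √[13.8171 / 6] = 1.5175%
IR = r̄ / tracking error = 0.2429 / 1.5175 = 0.1601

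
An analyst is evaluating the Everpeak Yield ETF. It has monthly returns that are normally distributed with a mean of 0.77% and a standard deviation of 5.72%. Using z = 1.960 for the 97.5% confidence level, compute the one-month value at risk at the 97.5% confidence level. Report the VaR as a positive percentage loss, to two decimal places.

VaR (as % loss) = −(μ − z·σ) = −(0.77% − 1.960 × 5.72%) = −(-10.4412%) = 10.4412%

10.44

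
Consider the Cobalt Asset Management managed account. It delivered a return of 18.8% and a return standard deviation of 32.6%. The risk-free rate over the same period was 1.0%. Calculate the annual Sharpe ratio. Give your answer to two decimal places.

0.55

Sharpe = (Rp − Rf) / σp = (18.8% − 1.0%) / 32.6% = 17.80% / 32.6% = 0.5460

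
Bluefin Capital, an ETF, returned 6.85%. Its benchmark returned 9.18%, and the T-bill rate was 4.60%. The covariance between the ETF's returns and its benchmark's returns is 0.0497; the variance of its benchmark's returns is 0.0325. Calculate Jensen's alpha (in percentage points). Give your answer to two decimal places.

β = Cov / Var = 0.0497 / 0.0325 = 1.5292
E[R] = Rf + β(Rm − Rf) = 4.60% + 1.5292 × (9.18% − 4.60%) = 11.6037%
α = Rp − E[R] = 6.85% − 11.6037% = -4.7537

-4.75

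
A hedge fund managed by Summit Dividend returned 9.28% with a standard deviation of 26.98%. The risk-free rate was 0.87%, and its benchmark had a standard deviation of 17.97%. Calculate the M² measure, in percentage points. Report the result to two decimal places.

6.47

Sharpe = (Rp − Rf) / σp = (9.28% − 0.87%) / 26.98% = 0.3117
M² = Rf + Sharpe × σm = 0.87% + 0.3117 × 17.97% = 6.4712%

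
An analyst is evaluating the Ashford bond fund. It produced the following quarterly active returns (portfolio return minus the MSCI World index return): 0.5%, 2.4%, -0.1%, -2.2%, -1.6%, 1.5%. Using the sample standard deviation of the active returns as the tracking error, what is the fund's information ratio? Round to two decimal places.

0.05

Mean return r̄ = 0.50 / 6 = 0.0833%
Sample σ = √[Σ(r − r̄)² / 5] = √[15.6283 / 5] = √3.1257 = 1.7680%
IR = r̄ / tracking error = 0.0833 / 1.7680 = 0.0471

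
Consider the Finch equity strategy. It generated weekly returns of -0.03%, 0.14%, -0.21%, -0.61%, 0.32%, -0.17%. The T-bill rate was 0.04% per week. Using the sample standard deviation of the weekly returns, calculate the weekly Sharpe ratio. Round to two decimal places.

Mean return μ = -0.560 / 6 = -0.0933%
Sample σ = √[Σ(r − μ)² / 5] = √[0.5157 / 5] = √0.1031 = 0.3211%
Sharpe = (μ − rf) / σ = (-0.0933 − 0.04) / 0.3211 = -0.1333 / 0.3211 = -0.4151

-0.42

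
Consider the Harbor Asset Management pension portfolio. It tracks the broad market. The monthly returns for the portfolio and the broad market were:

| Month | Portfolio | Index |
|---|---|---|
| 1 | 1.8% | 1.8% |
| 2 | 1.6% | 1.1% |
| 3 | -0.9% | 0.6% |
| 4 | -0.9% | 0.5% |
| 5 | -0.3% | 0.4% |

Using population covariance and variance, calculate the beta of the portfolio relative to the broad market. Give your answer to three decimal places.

2.037

r̄p = 0.2600%,  r̄m = 0.8800%
Cov = Σ(rp − r̄p)(rm − r̄m) / 5 = 0.5492
Var(rm) = Σ(rm − r̄m)² / 5 = 0.2696
β = Cov / Var = 0.5492 / 0.2696 = 2.0371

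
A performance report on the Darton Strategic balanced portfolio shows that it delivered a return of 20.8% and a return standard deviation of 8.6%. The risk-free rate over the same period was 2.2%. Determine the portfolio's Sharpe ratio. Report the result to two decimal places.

Sharpe = (Rp − Rf) / σp = (20.8% − 2.2%) / 8.6% = 18.60% / 8.6% = 2.1628

2.16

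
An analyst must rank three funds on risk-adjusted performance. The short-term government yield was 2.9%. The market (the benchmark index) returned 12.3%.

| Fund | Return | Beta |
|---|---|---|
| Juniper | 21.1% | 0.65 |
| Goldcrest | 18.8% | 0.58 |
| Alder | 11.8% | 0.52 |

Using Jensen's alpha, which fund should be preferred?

Juniper

Juniper: α = 21.1% − [2.9% + 0.65 × (12.3% − 2.9%)] = 12.090
Goldcrest: α = 18.8% − [2.9% + 0.58 × (12.3% − 2.9%)] = 10.448
Alder: α = 11.8% − [2.9% + 0.52 × (12.3% − 2.9%)] = 4.012
Highest: Juniper (12.090).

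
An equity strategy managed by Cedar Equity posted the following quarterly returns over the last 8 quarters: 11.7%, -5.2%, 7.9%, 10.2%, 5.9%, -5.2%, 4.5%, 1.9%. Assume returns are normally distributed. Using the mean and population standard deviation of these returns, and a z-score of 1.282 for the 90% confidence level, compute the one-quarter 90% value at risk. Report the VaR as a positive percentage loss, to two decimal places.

Mean return r̄ = 31.70 / 8 = 3.9625%
Σ(r − r̄)² = (11.7 − 3.9625)² + (-5.2 − 3.9625)² + (7.9 − 3.9625)² + … = 290.4788
σ = √[290.4788 / 8] = 6.0258%
VaR = −(r̄ − z·σ) = −(3.9625 − 1.282 × 6.0258) = −(-3.7626) = 3.7626%

3.76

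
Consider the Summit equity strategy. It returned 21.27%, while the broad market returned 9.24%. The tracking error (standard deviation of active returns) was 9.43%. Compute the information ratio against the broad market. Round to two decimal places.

IR = (Rp − Rb) / TE = (21.27% − 9.24%) / 9.43% = 12.03% / 9.43% = 1.2757

1.28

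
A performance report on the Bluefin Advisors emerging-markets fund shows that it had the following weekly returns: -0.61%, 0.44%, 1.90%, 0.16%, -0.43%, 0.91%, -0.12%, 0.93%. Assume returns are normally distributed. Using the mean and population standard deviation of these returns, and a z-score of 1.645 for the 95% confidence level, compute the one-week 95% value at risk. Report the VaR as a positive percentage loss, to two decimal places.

Mean return μ = 3.180 / 8 = 0.3975%
Population std dev = √[4.8296 / 8] = 0.7770%
VaR = −(μ − z·σ) = −(0.3975 − 1.645 × 0.7770) = −(-0.8807) = 0.8807%

0.88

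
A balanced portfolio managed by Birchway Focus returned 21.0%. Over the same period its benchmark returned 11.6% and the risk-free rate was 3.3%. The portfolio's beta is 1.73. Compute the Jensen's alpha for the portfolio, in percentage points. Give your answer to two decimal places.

3.34

CAPM expected return = Rf + β(Rm − Rf) = 3.3% + 1.73 × (11.6% − 3.3%) = 3.3 + 1.73 × 8.30 = 17.6590%
Jensen's α = Rp − E[R] = 21.0% − 17.6590% = 3.3410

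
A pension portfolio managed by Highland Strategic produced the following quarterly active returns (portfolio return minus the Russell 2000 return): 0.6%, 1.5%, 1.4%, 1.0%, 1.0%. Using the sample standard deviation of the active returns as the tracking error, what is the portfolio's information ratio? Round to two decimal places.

r̄ = (0.6 + 1.5 + 1.4 + 1 + 1) / 5 = 1.1000%
Σ(r − r̄)² = (0.6 − 1.1000)² + (1.5 − 1.1000)² + … = 0.5200
σ = √[0.5200 / 4] = 0.3606%
IR = r̄ / tracking error = 1.1000 / 0.3606 = 3.0505

3.05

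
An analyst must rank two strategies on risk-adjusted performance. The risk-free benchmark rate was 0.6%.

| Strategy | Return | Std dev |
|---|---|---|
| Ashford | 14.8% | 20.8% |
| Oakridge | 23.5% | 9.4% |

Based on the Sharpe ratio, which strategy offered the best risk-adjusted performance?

Oakridge

Ashford: Sharpe ratio = (14.8% − 0.6%) / 20.8% = 0.683
Oakridge: Sharpe ratio = (23.5% − 0.6%) / 9.4% = 2.436
Highest: Oakridge (2.436).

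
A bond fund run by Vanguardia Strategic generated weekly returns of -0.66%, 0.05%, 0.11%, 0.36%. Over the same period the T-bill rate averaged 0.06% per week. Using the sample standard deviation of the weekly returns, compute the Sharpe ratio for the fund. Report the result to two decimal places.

-0.22

μ = (-0.66 + 0.05 + 0.11 + 0.36) / 4 = -0.140 / 4 = -0.0350%
Σ(r − μ)² = (-0.66 − (-0.0350))² + (0.05 − (-0.0350))² + … = 0.5749
sample σ = √(0.5749 / 3) = √0.1916 = 0.4377%
Sharpe = (μ − rf) / σ = (-0.0350 − 0.06) / 0.4377 = -0.0950 / 0.4377 = -0.2170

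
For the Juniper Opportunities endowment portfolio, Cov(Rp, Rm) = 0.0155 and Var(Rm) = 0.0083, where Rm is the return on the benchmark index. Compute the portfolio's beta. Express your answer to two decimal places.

1.87

β = Cov(Rp, Rm) / Var(Rm) = 0.0155 / 0.0083 = 1.8675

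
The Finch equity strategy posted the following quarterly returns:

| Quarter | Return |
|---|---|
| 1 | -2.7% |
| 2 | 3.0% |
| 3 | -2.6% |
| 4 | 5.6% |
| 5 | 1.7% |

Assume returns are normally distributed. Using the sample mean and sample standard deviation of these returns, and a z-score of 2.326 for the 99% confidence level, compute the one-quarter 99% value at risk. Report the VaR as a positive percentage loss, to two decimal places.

Mean return r̄ = 5.00 / 5 = 1.0000%
Sample std dev = √[52.3000 / 4] = 3.6159%
VaR = −(r̄ − z·σ) = −(1.0000 − 2.326 × 3.6159) = −(-7.4106) = 7.4106%

7.41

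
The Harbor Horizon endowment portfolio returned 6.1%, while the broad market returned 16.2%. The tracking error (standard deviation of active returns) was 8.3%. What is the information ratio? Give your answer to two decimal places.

IR = (Rp − Rb) / TE = (6.1% − 16.2%) / 8.3% = -10.10% / 8.3% = -1.2169

-1.22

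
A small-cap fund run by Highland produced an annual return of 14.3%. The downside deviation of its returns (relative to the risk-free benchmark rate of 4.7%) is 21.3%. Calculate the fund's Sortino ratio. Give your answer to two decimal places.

Sortino = (Rp − Rf) / σd = (14.3% − 4.7%) / 21.3% = 9.60% / 21.3% = 0.4507

0.45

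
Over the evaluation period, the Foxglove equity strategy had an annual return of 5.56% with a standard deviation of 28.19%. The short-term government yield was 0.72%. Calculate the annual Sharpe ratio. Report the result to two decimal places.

0.17

Sharpe = (Rp − Rf) / σp = (5.56% − 0.72%) / 28.19% = 4.84% / 28.19% = 0.1717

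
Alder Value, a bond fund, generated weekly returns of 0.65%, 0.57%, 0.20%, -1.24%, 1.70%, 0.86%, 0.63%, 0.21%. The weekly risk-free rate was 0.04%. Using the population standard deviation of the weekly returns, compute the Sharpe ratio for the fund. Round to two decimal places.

r̄ = (0.65 + 0.57 + 0.2 − 1.24 + 1.7 + 0.86 + 0.63 + 0.21) / 8 = 0.4475%
Population σ = √[Σ(r − r̄)² / 8] = √[4.7936 / 8] = √0.5992 = 0.7741%
Sharpe = (r̄ − rf) / σ = (0.4475 − 0.04) / 0.7741 = 0.4075 / 0.7741 = 0.5264

0.53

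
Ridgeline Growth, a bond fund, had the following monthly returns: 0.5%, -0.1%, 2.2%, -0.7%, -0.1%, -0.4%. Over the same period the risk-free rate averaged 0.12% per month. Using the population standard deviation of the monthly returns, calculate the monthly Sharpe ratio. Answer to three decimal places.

0.119

r̄ = (0.5 − 0.1 + 2.2 − 0.7 − 0.1 − 0.4) / 6 = 0.2333%
Population std dev = √[5.4333 / 6] = 0.9516%
Sharpe = (r̄ − rf) / σ = (0.2333 − 0.12) / 0.9516 = 0.1133 / 0.9516 = 0.1191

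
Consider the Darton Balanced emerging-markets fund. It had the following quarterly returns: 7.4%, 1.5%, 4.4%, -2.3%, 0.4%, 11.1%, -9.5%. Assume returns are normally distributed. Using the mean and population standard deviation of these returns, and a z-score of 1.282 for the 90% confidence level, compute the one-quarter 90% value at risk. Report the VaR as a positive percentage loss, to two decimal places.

6.12

r̄ = (7.4 + 1.5 + 4.4 − 2.3 + 0.4 + 11.1 − 9.5) / 7 = 1.8571%
Σ(r − r̄)² = 271.1371; population σ = √(271.1371/7) = 6.2237%
VaR = −(r̄ − z·σ) = −(1.8571 − 1.282 × 6.2237) = −(-6.1217) = 6.1217%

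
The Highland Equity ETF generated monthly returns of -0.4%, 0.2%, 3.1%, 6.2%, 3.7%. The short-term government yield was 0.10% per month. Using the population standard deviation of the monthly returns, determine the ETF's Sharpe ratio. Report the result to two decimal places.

μ = (-0.4 + 0.2 + 3.1 + 6.2 + 3.7) / 5 = 2.5600%
Σ(r − μ)² = 29.1720; population σ = √(29.1720/5) = 2.4155%
Sharpe = (μ − rf) / σ = (2.5600 − 0.1) / 2.4155 = 2.4600 / 2.4155 = 1.0184

1.02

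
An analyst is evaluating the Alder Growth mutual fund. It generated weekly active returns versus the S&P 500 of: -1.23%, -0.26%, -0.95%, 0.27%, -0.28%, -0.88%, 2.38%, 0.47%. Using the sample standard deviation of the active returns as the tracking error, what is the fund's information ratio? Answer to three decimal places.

-0.052

μ = (-1.23 − 0.26 − 0.95 + 0.27 − 0.28 − 0.88 + 2.38 + 0.47) / 8 = -0.480 / 8 = -0.0600%
Sample std dev = √[9.2652 / 7] = 1.1505%
IR = μ / tracking error = -0.0600 / 1.1505 = -0.0522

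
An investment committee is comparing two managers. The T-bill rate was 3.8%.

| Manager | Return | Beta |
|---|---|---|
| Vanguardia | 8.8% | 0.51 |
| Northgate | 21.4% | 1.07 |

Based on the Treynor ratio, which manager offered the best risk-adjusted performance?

Northgate

Vanguardia: Treynor = (8.8% − 3.8%) / 0.51 = 9.804
Northgate: Treynor = (21.4% − 3.8%) / 1.07 = 16.449
Highest: Northgate (16.449).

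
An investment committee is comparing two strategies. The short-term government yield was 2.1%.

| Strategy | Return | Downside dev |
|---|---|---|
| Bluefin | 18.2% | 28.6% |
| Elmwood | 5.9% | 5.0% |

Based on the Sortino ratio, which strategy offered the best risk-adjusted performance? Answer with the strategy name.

Elmwood

Bluefin: Sortino ratio = (18.2% − 2.1%) / 28.6% = 0.563
Elmwood: Sortino ratio = (5.9% − 2.1%) / 5.0% = 0.760
Highest: Elmwood (0.760).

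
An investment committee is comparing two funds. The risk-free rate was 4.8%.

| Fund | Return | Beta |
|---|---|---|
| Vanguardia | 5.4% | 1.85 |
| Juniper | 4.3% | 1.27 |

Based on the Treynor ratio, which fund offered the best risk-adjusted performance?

Vanguardia

Vanguardia: Treynor = (5.4% − 4.8%) / 1.85 = 0.324
Juniper: Treynor = (4.3% − 4.8%) / 1.27 = -0.394
Highest: Vanguardia (0.324).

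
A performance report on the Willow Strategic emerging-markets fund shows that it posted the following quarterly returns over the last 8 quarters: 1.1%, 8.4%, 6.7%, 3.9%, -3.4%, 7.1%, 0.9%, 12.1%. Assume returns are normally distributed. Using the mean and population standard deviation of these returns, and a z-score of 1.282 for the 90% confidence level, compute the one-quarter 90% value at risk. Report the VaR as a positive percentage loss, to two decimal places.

1.34

μ = (1.1 + 8.4 + 6.7 + 3.9 − 3.4 + 7.1 + 0.9 + 12.1) / 8 = 36.80 / 8 = 4.6000%
Σ(r − μ)² = (1.1 − 4.6000)² + (8.4 − 4.6000)² + … = 171.7800
population σ = √(171.7800 / 8) = √21.4725 = 4.6338%
VaR = −(μ − z·σ) = −(4.6000 − 1.282 × 4.6338) = −(-1.3405) = 1.3405%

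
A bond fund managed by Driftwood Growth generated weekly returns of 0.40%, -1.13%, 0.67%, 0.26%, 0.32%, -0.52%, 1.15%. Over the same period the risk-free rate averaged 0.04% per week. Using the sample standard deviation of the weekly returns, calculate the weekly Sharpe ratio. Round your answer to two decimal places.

r̄ = (0.4 − 1.13 + 0.67 + 0.26 + 0.32 − 0.52 + 1.15) / 7 = 1.150 / 7 = 0.1643%
Σ(r − r̄)² = 3.4598; sample σ = √(3.4598/6) = 0.7594%
Sharpe = (r̄ − rf) / σ = (0.1643 − 0.04) / 0.7594 = 0.1243 / 0.7594 = 0.1637

0.16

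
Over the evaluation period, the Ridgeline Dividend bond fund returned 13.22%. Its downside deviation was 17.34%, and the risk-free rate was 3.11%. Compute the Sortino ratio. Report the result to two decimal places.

Sortino = (Rp − Rf) / σd = (13.22% − 3.11%) / 17.34% = 10.11% / 17.34% = 0.5830

0.58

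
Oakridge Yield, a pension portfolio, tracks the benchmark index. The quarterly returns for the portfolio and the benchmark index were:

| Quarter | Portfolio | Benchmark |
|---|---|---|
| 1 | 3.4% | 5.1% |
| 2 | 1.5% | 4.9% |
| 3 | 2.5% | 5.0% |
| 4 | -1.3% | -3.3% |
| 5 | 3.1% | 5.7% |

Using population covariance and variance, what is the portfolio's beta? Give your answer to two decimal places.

r̄p = 1.8400%,  r̄m = 3.4800%
Cov = Σ(rp − r̄p)(rm − r̄m) / 5 = 5.4268
Var(rm) = Σ(rm − r̄m)² / 5 = 11.5696
β = Cov / Var = 5.4268 / 11.5696 = 0.4691

0.47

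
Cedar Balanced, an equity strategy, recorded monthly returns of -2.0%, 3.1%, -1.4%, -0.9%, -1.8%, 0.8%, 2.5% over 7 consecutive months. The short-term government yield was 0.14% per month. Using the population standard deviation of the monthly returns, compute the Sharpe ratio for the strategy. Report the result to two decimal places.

r̄ = (-2 + 3.1 − 1.4 − 0.9 − 1.8 + 0.8 + 2.5) / 7 = 0.30 / 7 = 0.0429%
Σ(r − r̄)² = 26.4971; population σ = √(26.4971/7) = 1.9456%
Sharpe = (r̄ − rf) / σ = (0.0429 − 0.14) / 1.9456 = -0.0971 / 1.9456 = -0.0499

-0.05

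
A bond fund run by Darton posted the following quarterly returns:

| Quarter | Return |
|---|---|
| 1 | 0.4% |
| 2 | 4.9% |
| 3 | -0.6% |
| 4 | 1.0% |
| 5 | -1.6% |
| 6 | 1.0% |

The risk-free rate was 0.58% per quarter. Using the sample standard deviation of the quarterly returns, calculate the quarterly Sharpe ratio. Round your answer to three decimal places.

0.121

r̄ = (0.4 + 4.9 − 0.6 + 1 − 1.6 + 1) / 6 = 0.8500%
Σ(r − r̄)² = (0.4 − 0.8500)² + (4.9 − 0.8500)² + … = 24.7550
σ = √[24.7550 / 5] = 2.2251%
Sharpe = (r̄ − rf) / σ = (0.8500 − 0.58) / 2.2251 = 0.2700 / 2.2251 = 0.1213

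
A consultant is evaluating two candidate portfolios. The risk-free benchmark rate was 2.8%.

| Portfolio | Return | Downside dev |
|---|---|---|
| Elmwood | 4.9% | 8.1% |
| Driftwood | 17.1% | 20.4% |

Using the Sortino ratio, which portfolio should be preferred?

Driftwood

Elmwood: Sortino ratio = (4.9% − 2.8%) / 8.1% = 0.259
Driftwood: Sortino ratio = (17.1% − 2.8%) / 20.4% = 0.701
Highest: Driftwood (0.701).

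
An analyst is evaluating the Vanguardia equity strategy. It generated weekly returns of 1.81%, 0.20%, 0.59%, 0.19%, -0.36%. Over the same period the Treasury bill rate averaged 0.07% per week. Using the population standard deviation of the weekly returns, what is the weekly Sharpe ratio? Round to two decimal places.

r̄ = (1.81 + 0.2 + 0.59 + 0.19 − 0.36) / 5 = 0.4860%
Σ(r − r̄)² = (1.81 − 0.4860)² + (0.2 − 0.4860)² + (0.59 − 0.4860)² + … = 2.6489
σ = √[2.6489 / 5] = 0.7279%
Sharpe = (r̄ − rf) / σ = (0.4860 − 0.07) / 0.7279 = 0.4160 / 0.7279 = 0.5715

0.57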